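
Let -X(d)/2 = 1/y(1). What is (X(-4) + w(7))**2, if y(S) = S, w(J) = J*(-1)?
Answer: 81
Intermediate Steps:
w(J) = -J
X(d) = -2 (X(d) = -2/1 = -2*1 = -2)
(X(-4) + w(7))**2 = (-2 - 1*7)**2 = (-2 - 7)**2 = (-9)**2 = 81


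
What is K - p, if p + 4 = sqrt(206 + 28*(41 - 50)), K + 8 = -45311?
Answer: -45315 - I*sqrt(46) ≈ -45315.0 - 6.7823*I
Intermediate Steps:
K = -45319 (K = -8 - 45311 = -45319)
p = -4 + I*sqrt(46) (p = -4 + sqrt(206 + 28*(41 - 50)) = -4 + sqrt(206 + 28*(-9)) = -4 + sqrt(206 - 252) = -4 + sqrt(-46) = -4 + I*sqrt(46) ≈ -4.0 + 6.7823*I)
K - p = -45319 - (-4 + I*sqrt(46)) = -45319 + (4 - I*sqrt(46)) = -45315 - I*sqrt(46)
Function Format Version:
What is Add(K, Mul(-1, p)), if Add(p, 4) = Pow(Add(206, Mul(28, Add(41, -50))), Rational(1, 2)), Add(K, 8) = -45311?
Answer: Add(-45315, Mul(-1, I, Pow(46, Rational(1, 2)))) ≈ Add(-45315., Mul(-6.7823, I))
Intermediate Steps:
K = -45319 (K = Add(-8, -45311) = -45319)
p = Add(-4, Mul(I, Pow(46, Rational(1, 2)))) (p = Add(-4, Pow(Add(206, Mul(28, Add(41, -50))), Rational(1, 2))) = Add(-4, Pow(Add(206, Mul(28, -9)), Rational(1, 2))) = Add(-4, Pow(Add(206, -252), Rational(1, 2))) = Add(-4, Pow(-46, Rational(1, 2))) = Add(-4, Mul(I, Pow(46, Rational(1, 2)))) ≈ Add(-4.0000, Mul(6.7823, I)))
Add(K, Mul(-1, p)) = Add(-45319, Mul(-1, Add(-4, Mul(I, Pow(46, Rational(1, 2)))))) = Add(-45319, Add(4, Mul(-1, I, Pow(46, Rational(1, 2))))) = Add(-45315, Mul(-1, I, Pow(46, Rational(1, 2))))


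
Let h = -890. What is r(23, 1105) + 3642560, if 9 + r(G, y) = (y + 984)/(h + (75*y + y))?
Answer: 302659564679/83090 ≈ 3.6426e+6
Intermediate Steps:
r(G, y) = -9 + (984 + y)/(-890 + 76*y) (r(G, y) = -9 + (y + 984)/(-890 + (75*y + y)) = -9 + (984 + y)/(-890 + 76*y))
r(23, 1105) + 3642560 = (8994 - 683*1105)/(2*(-445 + 38*1105)) + 3642560 = (8994 - 754715)/(2*(-445 + 41990)) + 3642560 = (1/2)*(-745721)/41545 + 3642560 = (1/2)*(1/41545)*(-745721) + 3642560 = -745721/83090 + 3642560 = 302659564679/83090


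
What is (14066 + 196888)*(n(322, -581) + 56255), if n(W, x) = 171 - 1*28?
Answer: 11897383692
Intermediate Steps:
n(W, x) = 143 (n(W, x) = 171 - 28 = 143)
(14066 + 196888)*(n(322, -581) + 56255) = (14066 + 196888)*(143 + 56255) = 210954*56398 = 11897383692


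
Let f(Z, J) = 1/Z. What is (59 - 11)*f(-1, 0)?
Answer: -48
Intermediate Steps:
(59 - 11)*f(-1, 0) = (59 - 11)/(-1) = 48*(-1) = -48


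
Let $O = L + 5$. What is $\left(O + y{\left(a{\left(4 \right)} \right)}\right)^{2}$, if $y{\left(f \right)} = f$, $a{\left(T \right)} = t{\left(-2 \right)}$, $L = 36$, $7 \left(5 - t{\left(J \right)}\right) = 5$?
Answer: $\frac{100489}{49} \approx 2050.8$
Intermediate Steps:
$t{\left(J \right)} = \frac{30}{7}$ ($t{\left(J \right)} = 5 - \frac{5}{7} = \frac{30}{7}$)
$a{\left(T \right)} = \frac{30}{7}$
$O = 41$ ($O = 36 + 5 = 41$)
$\left(O + y{\left(a{\left(4 \right)} \right)}\right)^{2} = \left(41 + \frac{30}{7}\right)^{2} = \left(\frac{317}{7}\right)^{2} = \frac{100489}{49}$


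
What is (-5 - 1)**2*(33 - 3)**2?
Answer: 32400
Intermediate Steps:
(-5 - 1)**2*(33 - 3)**2 = (-6)**2*30**2 = 36*900 = 32400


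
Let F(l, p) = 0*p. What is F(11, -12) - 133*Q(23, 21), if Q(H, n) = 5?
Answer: -665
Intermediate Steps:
F(l, p) = 0
F(11, -12) - 133*Q(23, 21) = 0 - 133*5 = 0 - 665 = -665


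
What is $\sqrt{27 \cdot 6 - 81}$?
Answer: $9$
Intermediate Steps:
$\sqrt{27 \cdot 6 - 81} = \sqrt{162 - 81} = \sqrt{81} = 9$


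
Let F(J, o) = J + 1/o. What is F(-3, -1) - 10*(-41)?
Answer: 406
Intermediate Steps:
F(-3, -1) - 10*(-41) = (-3 + 1/(-1)) - 10*(-41) = (-3 - 1) + 410 = -4 + 410 = 406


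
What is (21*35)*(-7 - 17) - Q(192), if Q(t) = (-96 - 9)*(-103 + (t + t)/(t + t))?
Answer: -28350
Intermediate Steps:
Q(t) = 10710 (Q(t) = -105*(-103 + (2*t)/((2*t))) = -105*(-103 + (2*t)*(1/(2*t))) = -105*(-103 + 1) = -105*(-102) = 10710)
(21*35)*(-7 - 17) - Q(192) = (21*35)*(-7 - 17) - 1*10710 = 735*(-24) - 10710 = -17640 - 10710 = -28350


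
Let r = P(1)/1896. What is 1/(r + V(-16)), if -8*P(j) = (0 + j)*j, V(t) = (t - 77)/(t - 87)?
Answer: 1562304/1410521 ≈ 1.1076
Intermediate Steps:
V(t) = (-77 + t)/(-87 + t)
P(j) = -j²/8 (P(j) = -(0 + j)*j/8 = -j*j/8 = -j²/8)
r = -1/15168 (r = -⅛*1²/1896 = -⅛*1*(1/1896) = -⅛*1/1896 = -1/15168 ≈ -6.5928e-5)
1/(r + V(-16)) = 1/(-1/15168 + (-77 - 16)/(-87 - 16)) = 1/(-1/15168 - 93/(-103)) = 1/(-1/15168 - 1/103*(-93)) = 1/(-1/15168 + 93/103) = 1/(1410521/1562304) = 1562304/1410521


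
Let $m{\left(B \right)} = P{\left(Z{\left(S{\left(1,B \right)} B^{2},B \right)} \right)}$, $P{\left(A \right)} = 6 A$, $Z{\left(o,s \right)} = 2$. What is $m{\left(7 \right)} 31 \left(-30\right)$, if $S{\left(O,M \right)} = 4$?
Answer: $-11160$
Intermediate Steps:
$m{\left(B \right)} = 12$ ($m{\left(B \right)} = 6 \cdot 2 = 12$)
$m{\left(7 \right)} 31 \left(-30\right) = 12 \cdot 31 \left(-30\right) = 372 \left(-30\right) = -11160$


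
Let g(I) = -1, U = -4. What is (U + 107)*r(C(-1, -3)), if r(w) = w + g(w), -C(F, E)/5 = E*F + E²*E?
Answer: 12257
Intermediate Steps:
C(F, E) = -5*E³ - 5*E*F (C(F, E) = -5*(E*F + E²*E) = -5*(E*F + E³) = -5*(E³ + E*F) = -5*E³ - 5*E*F)
r(w) = -1 + w (r(w) = w - 1 = -1 + w)
(U + 107)*r(C(-1, -3)) = (-4 + 107)*(-1 - 5*(-3)*(-1 + (-3)²)) = 103*(-1 - 5*(-3)*(-1 + 9)) = 103*(-1 - 5*(-3)*8) = 103*(-1 + 120) = 103*119 = 12257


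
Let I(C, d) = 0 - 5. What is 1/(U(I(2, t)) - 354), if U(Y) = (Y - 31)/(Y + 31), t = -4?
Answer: -13/4620 ≈ -0.0028139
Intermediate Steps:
I(C, d) = -5
U(Y) = (-31 + Y)/(31 + Y)
1/(U(I(2, t)) - 354) = 1/((-31 - 5)/(31 - 5) - 354) = 1/(-36/26 - 354) = 1/((1/26)*(-36) - 354) = 1/(-18/13 - 354) = 1/(-4620/13) = -13/4620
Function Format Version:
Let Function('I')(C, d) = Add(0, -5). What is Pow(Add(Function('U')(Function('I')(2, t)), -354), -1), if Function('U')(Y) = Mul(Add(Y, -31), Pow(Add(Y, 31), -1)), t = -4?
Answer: Rational(-13, 4620) ≈ -0.0028139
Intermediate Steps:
Function('I')(C, d) = -5
Function('U')(Y) = Mul(Pow(Add(31, Y), -1), Add(-31, Y)) (Function('U')(Y) = Mul(Add(-31, Y), Pow(Add(31, Y), -1)) = Mul(Pow(Add(31, Y), -1), Add(-31, Y)))
Pow(Add(Function('U')(Function('I')(2, t)), -354), -1) = Pow(Add(Mul(Pow(Add(31, -5), -1), Add(-31, -5)), -354), -1) = Pow(Add(Mul(Pow(26, -1), -36), -354), -1) = Pow(Add(Mul(Rational(1, 26), -36), -354), -1) = Pow(Add(Rational(-18, 13), -354), -1) = Pow(Rational(-4620, 13), -1) = Rational(-13, 4620)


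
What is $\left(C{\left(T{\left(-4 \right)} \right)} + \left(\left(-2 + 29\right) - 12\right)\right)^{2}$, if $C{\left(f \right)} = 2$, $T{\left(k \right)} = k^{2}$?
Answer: $289$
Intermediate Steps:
$\left(C{\left(T{\left(-4 \right)} \right)} + \left(\left(-2 + 29\right) - 12\right)\right)^{2} = \left(2 + \left(\left(-2 + 29\right) - 12\right)\right)^{2} = \left(2 + \left(27 - 12\right)\right)^{2} = \left(2 + 15\right)^{2} = 17^{2} = 289$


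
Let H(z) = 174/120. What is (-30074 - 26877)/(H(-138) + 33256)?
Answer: -1139020/665149 ≈ -1.7124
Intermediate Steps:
H(z) = 29/20 (H(z) = 174*(1/120) = 29/20)
(-30074 - 26877)/(H(-138) + 33256) = (-30074 - 26877)/(29/20 + 33256) = -56951/665149/20 = -56951*20/665149 = -1139020/665149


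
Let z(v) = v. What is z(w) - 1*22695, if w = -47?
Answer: -22742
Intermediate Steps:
z(w) - 1*22695 = -47 - 1*22695 = -47 - 22695 = -22742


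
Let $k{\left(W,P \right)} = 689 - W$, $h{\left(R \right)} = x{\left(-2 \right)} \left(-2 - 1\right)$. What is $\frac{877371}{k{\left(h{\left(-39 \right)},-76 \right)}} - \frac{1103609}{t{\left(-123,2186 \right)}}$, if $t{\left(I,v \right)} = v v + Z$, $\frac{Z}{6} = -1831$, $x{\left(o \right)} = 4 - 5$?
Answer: $\frac{1045551419384}{817645115} \approx 1278.7$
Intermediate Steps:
$x{\left(o \right)} = -1$ ($x{\left(o \right)} = 4 - 5 = -1$)
$Z = -10986$ ($Z = 6 \left(-1831\right) = -10986$)
$h{\left(R \right)} = 3$ ($h{\left(R \right)} = - (-2 - 1) = \left(-1\right) \left(-3\right) = 3$)
$t{\left(I,v \right)} = -10986 + v^{2}$ ($t{\left(I,v \right)} = v v - 10986 = v^{2} - 10986 = -10986 + v^{2}$)
$\frac{877371}{k{\left(h{\left(-39 \right)},-76 \right)}} - \frac{1103609}{t{\left(-123,2186 \right)}} = \frac{877371}{689 - 3} - \frac{1103609}{-10986 + 2186^{2}} = \frac{877371}{689 - 3} - \frac{1103609}{-10986 + 4778596} = \frac{877371}{686} - \frac{1103609}{4767610} = \frac{1045551419384}{817645115}$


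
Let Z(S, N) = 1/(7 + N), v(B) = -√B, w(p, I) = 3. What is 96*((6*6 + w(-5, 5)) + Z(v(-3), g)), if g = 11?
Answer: 11248/3 ≈ 3749.3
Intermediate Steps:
96*((6*6 + w(-5, 5)) + Z(v(-3), g)) = 96*((6*6 + 3) + 1/(7 + 11)) = 96*((36 + 3) + 1/18) = 96*(39 + 1/18) = 96*(703/18) = 11248/3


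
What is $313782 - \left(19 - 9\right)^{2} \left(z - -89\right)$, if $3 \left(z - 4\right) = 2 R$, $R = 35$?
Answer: $\frac{906446}{3} \approx 3.0215 \cdot 10^{5}$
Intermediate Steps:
$z = \frac{82}{3}$ ($z = 4 + \frac{2 \cdot 35}{3} = 4 + \frac{1}{3} \cdot 70 = 4 + \frac{70}{3} = \frac{82}{3} \approx 27.333$)
$313782 - \left(19 - 9\right)^{2} \left(z - -89\right) = 313782 - \left(19 - 9\right)^{2} \left(\frac{82}{3} - -89\right) = 313782 - 10^{2} \left(\frac{82}{3} + 89\right) = 313782 - 100 \cdot \frac{349}{3} = 313782 - \frac{34900}{3} = \frac{906446}{3}$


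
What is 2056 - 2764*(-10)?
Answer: 29696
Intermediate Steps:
2056 - 2764*(-10) = 2056 - 1*(-27640) = 2056 + 27640 = 29696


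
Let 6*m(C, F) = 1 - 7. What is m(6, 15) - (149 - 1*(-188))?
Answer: -338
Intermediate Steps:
m(C, F) = -1 (m(C, F) = (1 - 7)/6 = (⅙)*(-6) = -1)
m(6, 15) - (149 - 1*(-188)) = -1 - (149 - 1*(-188)) = -1 - (149 + 188) = -1 - 1*337 = -1 - 337 = -338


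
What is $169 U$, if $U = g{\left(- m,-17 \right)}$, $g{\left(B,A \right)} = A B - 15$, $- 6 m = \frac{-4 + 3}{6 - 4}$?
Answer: $- \frac{27547}{12} \approx -2295.6$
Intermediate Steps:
$m = \frac{1}{12}$ ($m = - \frac{\left(-4 + 3\right) \frac{1}{6 - 4}}{6} = - \frac{\left(-1\right) \frac{1}{2}}{6} = \left(- \frac{1}{6}\right) \left(- \frac{1}{2}\right) = \frac{1}{12} \approx 0.083333$)
$g{\left(B,A \right)} = -15 + A B$
$U = - \frac{163}{12}$ ($U = -15 - 17 \left(\left(-1\right) \frac{1}{12}\right) = -15 - - \frac{17}{12} = -15 + \frac{17}{12} = - \frac{163}{12} \approx -13.583$)
$169 U = 169 \left(- \frac{163}{12}\right) = - \frac{27547}{12}$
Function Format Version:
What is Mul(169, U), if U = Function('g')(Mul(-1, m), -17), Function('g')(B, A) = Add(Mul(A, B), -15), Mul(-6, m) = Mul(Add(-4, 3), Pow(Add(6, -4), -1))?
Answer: Rational(-27547, 12) ≈ -2295.6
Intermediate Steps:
m = Rational(1, 12) (m = Mul(Rational(-1, 6), Mul(Add(-4, 3), Pow(Add(6, -4), -1))) = Mul(Rational(-1, 6), Mul(-1, Pow(2, -1))) = Mul(Rational(-1, 6), Mul(-1, Rational(1, 2))) = Mul(Rational(-1, 6), Rational(-1, 2)) = Rational(1, 12) ≈ 0.083333)
Function('g')(B, A) = Add(-15, Mul(A, B))
U = Rational(-163, 12) (U = Add(-15, Mul(-17, Mul(-1, Rational(1, 12)))) = Add(-15, Mul(-17, Rational(-1, 12))) = Add(-15, Rational(17, 12)) = Rational(-163, 12) ≈ -13.583)
Mul(169, U) = Mul(169, Rational(-163, 12)) = Rational(-27547, 12)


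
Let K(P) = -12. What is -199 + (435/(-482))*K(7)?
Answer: -45349/241 ≈ -188.17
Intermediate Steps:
-199 + (435/(-482))*K(7) = -199 + (435/(-482))*(-12) = -199 + (435*(-1/482))*(-12) = -199 - 435/482*(-12) = -199 + 2610/241 = -45349/241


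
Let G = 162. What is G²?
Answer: 26244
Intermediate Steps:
G² = 162² = 26244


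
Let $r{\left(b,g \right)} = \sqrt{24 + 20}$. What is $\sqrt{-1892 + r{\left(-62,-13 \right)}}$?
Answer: $\sqrt{-1892 + 2 \sqrt{11}} \approx 43.421 i$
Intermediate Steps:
$r{\left(b,g \right)} = 2 \sqrt{11}$ ($r{\left(b,g \right)} = \sqrt{44} = 2 \sqrt{11}$)
$\sqrt{-1892 + r{\left(-62,-13 \right)}} = \sqrt{-1892 + 2 \sqrt{11}}$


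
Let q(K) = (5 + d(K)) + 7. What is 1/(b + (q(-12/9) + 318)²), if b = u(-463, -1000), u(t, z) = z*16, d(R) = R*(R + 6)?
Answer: 81/7195396 ≈ 1.1257e-5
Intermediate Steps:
d(R) = R*(6 + R)
u(t, z) = 16*z
q(K) = 12 + K*(6 + K) (q(K) = (5 + K*(6 + K)) + 7 = 12 + K*(6 + K))
b = -16000 (b = 16*(-1000) = -16000)
1/(b + (q(-12/9) + 318)²) = 1/(-16000 + ((12 + (-12/9)*(6 - 12/9)) + 318)²) = 1/(-16000 + ((12 + (-12*⅑)*(6 - 12*⅑)) + 318)²) = 1/(-16000 + ((12 - 4*(6 - 4/3)/3) + 318)²) = 1/(-16000 + ((12 - 4/3*14/3) + 318)²) = 1/(-16000 + ((12 - 56/9) + 318)²) = 1/(-16000 + (52/9 + 318)²) = 1/(-16000 + (2914/9)²) = 1/(-16000 + 8491396/81) = 1/(7195396/81) = 81/7195396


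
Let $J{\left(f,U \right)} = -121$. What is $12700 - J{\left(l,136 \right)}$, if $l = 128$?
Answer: $12821$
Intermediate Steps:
$12700 - J{\left(l,136 \right)} = 12700 - -121 = 12700 + 121 = 12821$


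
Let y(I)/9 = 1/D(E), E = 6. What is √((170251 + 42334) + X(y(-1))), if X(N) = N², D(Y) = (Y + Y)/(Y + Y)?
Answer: √212666 ≈ 461.16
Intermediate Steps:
D(Y) = 1 (D(Y) = (2*Y)/((2*Y)) = (2*Y)*(1/(2*Y)) = 1)
y(I) = 9 (y(I) = 9/1 = 9*1 = 9)
√((170251 + 42334) + X(y(-1))) = √((170251 + 42334) + 9²) = √(212585 + 81) = √212666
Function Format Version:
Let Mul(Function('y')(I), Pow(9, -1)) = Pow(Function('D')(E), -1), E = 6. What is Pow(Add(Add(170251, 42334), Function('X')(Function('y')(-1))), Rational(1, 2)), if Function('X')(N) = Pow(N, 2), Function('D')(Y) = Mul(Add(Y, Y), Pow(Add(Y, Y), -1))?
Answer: Pow(212666, Rational(1, 2)) ≈ 461.16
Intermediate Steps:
Function('D')(Y) = 1 (Function('D')(Y) = Mul(Mul(2, Y), Pow(Mul(2, Y), -1)) = Mul(Mul(2, Y), Mul(Rational(1, 2), Pow(Y, -1))) = 1)
Function('y')(I) = 9 (Function('y')(I) = Mul(9, Pow(1, -1)) = Mul(9, 1) = 9)
Pow(Add(Add(170251, 42334), Function('X')(Function('y')(-1))), Rational(1, 2)) = Pow(Add(Add(170251, 42334), Pow(9, 2)), Rational(1, 2)) = Pow(Add(212585, 81), Rational(1, 2)) = Pow(212666, Rational(1, 2))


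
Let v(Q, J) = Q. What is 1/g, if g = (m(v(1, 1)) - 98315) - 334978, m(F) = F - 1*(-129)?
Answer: -1/433163 ≈ -2.3086e-6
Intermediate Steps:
m(F) = 129 + F (m(F) = F + 129 = 129 + F)
g = -433163 (g = ((129 + 1) - 98315) - 334978 = (130 - 98315) - 334978 = -98185 - 334978 = -433163)
1/g = 1/(-433163) = -1/433163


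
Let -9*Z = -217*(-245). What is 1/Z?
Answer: -9/53165 ≈ -0.00016928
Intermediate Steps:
Z = -53165/9 (Z = -(-217)*(-245)/9 = -⅑*53165 = -53165/9 ≈ -5907.2)
1/Z = 1/(-53165/9) = -9/53165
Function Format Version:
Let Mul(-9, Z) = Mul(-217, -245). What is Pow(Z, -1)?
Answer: Rational(-9, 53165) ≈ -0.00016928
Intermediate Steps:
Z = Rational(-53165, 9) (Z = Mul(Rational(-1, 9), Mul(-217, -245)) = Mul(Rational(-1, 9), 53165) = Rational(-53165, 9) ≈ -5907.2)
Pow(Z, -1) = Pow(Rational(-53165, 9), -1) = Rational(-9, 53165)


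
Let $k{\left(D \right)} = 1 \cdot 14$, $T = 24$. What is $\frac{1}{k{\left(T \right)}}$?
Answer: $\frac{1}{14} \approx 0.071429$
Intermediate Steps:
$k{\left(D \right)} = 14$
$\frac{1}{k{\left(T \right)}} = \frac{1}{14}$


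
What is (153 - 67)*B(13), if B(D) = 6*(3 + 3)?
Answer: 3096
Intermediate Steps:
B(D) = 36 (B(D) = 6*6 = 36)
(153 - 67)*B(13) = (153 - 67)*36 = 86*36 = 3096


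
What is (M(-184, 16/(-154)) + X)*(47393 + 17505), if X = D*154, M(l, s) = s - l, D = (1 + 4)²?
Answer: 20157967780/77 ≈ 2.6179e+8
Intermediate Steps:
D = 25 (D = 5² = 25)
X = 3850 (X = 25*154 = 3850)
(M(-184, 16/(-154)) + X)*(47393 + 17505) = ((16/(-154) - 1*(-184)) + 3850)*(47393 + 17505) = ((16*(-1/154) + 184) + 3850)*64898 = ((-8/77 + 184) + 3850)*64898 = (14160/77 + 3850)*64898 = (310610/77)*64898 = 20157967780/77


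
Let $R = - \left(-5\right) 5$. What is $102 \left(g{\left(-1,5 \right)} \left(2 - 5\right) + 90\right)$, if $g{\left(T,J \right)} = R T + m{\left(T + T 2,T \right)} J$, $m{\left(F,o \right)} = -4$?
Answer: $22950$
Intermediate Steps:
$R = 25$ ($R = \left(-1\right) \left(-25\right) = 25$)
$g{\left(T,J \right)} = - 4 J + 25 T$ ($g{\left(T,J \right)} = 25 T - 4 J = - 4 J + 25 T$)
$102 \left(g{\left(-1,5 \right)} \left(2 - 5\right) + 90\right) = 102 \left(\left(\left(-4\right) 5 + 25 \left(-1\right)\right) \left(2 - 5\right) + 90\right) = 102 \left(\left(-20 - 25\right) \left(-3\right) + 90\right) = 102 \left(\left(-45\right) \left(-3\right) + 90\right) = 102 \left(135 + 90\right) = 102 \cdot 225 = 22950$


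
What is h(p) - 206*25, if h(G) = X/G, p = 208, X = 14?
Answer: -535593/104 ≈ -5149.9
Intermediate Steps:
h(G) = 14/G
h(p) - 206*25 = 14/208 - 206*25 = 14*(1/208) - 5150 = 7/104 - 5150 = -535593/104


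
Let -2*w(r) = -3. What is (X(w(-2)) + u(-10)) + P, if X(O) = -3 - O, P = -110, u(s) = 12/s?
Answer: -1157/10 ≈ -115.70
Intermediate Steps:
w(r) = 3/2 (w(r) = -1/2*(-3) = 3/2)
(X(w(-2)) + u(-10)) + P = ((-3 - 1*3/2) + 12/(-10)) - 110 = ((-3 - 3/2) + 12*(-1/10)) - 110 = (-9/2 - 6/5) - 110 = -57/10 - 110 = -1157/10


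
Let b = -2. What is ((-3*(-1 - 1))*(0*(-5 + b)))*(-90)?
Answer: 0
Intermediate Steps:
((-3*(-1 - 1))*(0*(-5 + b)))*(-90) = ((-3*(-1 - 1))*(0*(-5 - 2)))*(-90) = ((-3*(-2))*(0*(-7)))*(-90) = (6*0)*(-90) = 0*(-90) = 0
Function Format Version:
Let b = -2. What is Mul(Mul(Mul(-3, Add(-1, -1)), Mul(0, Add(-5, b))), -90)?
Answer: 0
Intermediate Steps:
Mul(Mul(Mul(-3, Add(-1, -1)), Mul(0, Add(-5, b))), -90) = Mul(Mul(Mul(-3, Add(-1, -1)), Mul(0, Add(-5, -2))), -90) = Mul(Mul(Mul(-3, -2), Mul(0, -7)), -90) = Mul(Mul(6, 0), -90) = Mul(0, -90) = 0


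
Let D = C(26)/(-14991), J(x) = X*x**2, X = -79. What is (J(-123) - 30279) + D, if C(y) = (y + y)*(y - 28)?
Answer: -18371020666/14991 ≈ -1.2255e+6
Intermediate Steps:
C(y) = 2*y*(-28 + y) (C(y) = (2*y)*(-28 + y) = 2*y*(-28 + y))
J(x) = -79*x**2
D = 104/14991 (D = (2*26*(-28 + 26))/(-14991) = (2*26*(-2))*(-1/14991) = -104*(-1/14991) = 104/14991 ≈ 0.0069375)
(J(-123) - 30279) + D = (-79*(-123)**2 - 30279) + 104/14991 = (-79*15129 - 30279) + 104/14991 = (-1195191 - 30279) + 104/14991 = -1225470 + 104/14991 = -18371020666/14991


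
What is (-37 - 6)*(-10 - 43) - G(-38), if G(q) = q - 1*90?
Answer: 2407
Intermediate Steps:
G(q) = -90 + q (G(q) = q - 90 = -90 + q)
(-37 - 6)*(-10 - 43) - G(-38) = (-37 - 6)*(-10 - 43) - (-90 - 38) = -43*(-53) - 1*(-128) = 2279 + 128 = 2407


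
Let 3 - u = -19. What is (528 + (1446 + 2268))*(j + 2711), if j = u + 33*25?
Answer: 15093036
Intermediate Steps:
u = 22 (u = 3 - 1*(-19) = 3 + 19 = 22)
j = 847 (j = 22 + 33*25 = 22 + 825 = 847)
(528 + (1446 + 2268))*(j + 2711) = (528 + (1446 + 2268))*(847 + 2711) = (528 + 3714)*3558 = 4242*3558 = 15093036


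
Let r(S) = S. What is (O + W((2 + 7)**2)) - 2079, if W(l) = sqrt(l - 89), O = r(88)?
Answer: -1991 + 2*I*sqrt(2) ≈ -1991.0 + 2.8284*I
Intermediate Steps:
O = 88
W(l) = sqrt(-89 + l)
(O + W((2 + 7)**2)) - 2079 = (88 + sqrt(-89 + (2 + 7)**2)) - 2079 = (88 + sqrt(-89 + 9**2)) - 2079 = (88 + sqrt(-89 + 81)) - 2079 = (88 + sqrt(-8)) - 2079 = (88 + 2*I*sqrt(2)) - 2079 = -1991 + 2*I*sqrt(2)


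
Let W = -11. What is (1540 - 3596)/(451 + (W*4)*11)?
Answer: 2056/33 ≈ 62.303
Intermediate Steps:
(1540 - 3596)/(451 + (W*4)*11) = (1540 - 3596)/(451 - 11*4*11) = -2056/(451 - 44*11) = -2056/(451 - 484) = -2056/(-33) = -2056*(-1/33) = 2056/33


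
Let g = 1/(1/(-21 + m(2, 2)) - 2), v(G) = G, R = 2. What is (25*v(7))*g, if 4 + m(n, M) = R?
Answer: -4025/47 ≈ -85.638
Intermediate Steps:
m(n, M) = -2 (m(n, M) = -4 + 2 = -2)
g = -23/47 (g = 1/(1/(-21 - 2) - 2) = 1/(1/(-23) - 2) = 1/(-1/23 - 2) = 1/(-47/23) = -23/47 ≈ -0.48936)
(25*v(7))*g = (25*7)*(-23/47) = 175*(-23/47) = -4025/47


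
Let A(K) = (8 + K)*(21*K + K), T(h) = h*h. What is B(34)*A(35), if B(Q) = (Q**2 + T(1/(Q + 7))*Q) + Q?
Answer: 66234038640/1681 ≈ 3.9402e+7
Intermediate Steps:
T(h) = h**2
B(Q) = Q + Q**2 + Q/(7 + Q)**2 (B(Q) = (Q**2 + (1/(Q + 7))**2*Q) + Q = (Q**2 + (1/(7 + Q))**2*Q) + Q = (Q**2 + Q/(7 + Q)**2) + Q = Q + Q**2 + Q/(7 + Q)**2)
A(K) = 22*K*(8 + K) (A(K) = (8 + K)*(22*K) = 22*K*(8 + K))
B(34)*A(35) = (34 + 34**2 + 34/(7 + 34)**2)*(22*35*(8 + 35)) = (34 + 1156 + 34/41**2)*(22*35*43) = (34 + 1156 + 34*(1/1681))*33110 = (34 + 1156 + 34/1681)*33110 = (2000424/1681)*33110 = 66234038640/1681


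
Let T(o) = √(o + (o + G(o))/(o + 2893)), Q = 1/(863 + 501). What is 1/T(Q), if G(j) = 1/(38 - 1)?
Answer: 2*√32730187755053833/9860995 ≈ 36.693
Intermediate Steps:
Q = 1/1364 ≈ 0.00073314
G(j) = 1/37
T(o) = √(o + (1/37 + o)/(2893 + o)) (T(o) = √(o + (o + 1/37)/(o + 2893)) = √(o + (1/37 + o)/(2893 + o)))
1/T(Q) = 1/(√37*√((1 + 37*(1/1364)² + 107078*(1/1364))/(2893 + 1/1364))/37) = 1/(√37*√((1 + 37*(1/1860496) + 53539/682)/(3946053/1364))/37) = 1/(√37*√(1364*(1 + 37/1860496 + 53539/682)/3946053)/37) = 1/(√37*√((1364/3946053)*(147914925/1860496))/37) = 1/(√37*√(49304975/1794138764)/37) = 1/(√37*(5*√884599669055509/897069382)/37) = 1/(5*√32730187755053833/33191567134) = 2*√32730187755053833/9860995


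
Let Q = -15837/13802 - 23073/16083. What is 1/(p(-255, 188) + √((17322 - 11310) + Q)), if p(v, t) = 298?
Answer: 22049771556/6126179934763 - 5*√1316036882915072754/6126179934763 ≈ 0.0026630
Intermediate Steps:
Q = -191053339/73992522 (Q = -15837*1/13802 - 23073*1/16083 = -15837/13802 - 7691/5361 = -191053339/73992522 ≈ -2.5821)
1/(p(-255, 188) + √((17322 - 11310) + Q)) = 1/(298 + √((17322 - 11310) - 191053339/73992522)) = 1/(298 + √(6012 - 191053339/73992522)) = 1/(298 + √(444651988925/73992522)) = 1/(298 + 5*√1316036882915072754/73992522)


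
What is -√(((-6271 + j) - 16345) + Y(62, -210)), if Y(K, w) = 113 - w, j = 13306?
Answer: -I*√8987 ≈ -94.8*I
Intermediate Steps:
-√(((-6271 + j) - 16345) + Y(62, -210)) = -√(((-6271 + 13306) - 16345) + (113 - 1*(-210))) = -√((7035 - 16345) + (113 + 210)) = -√(-9310 + 323) = -√(-8987) = -I*√8987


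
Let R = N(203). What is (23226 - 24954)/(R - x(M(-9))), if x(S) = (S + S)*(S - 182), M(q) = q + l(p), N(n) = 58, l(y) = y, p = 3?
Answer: 864/1099 ≈ 0.78617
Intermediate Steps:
R = 58
M(q) = 3 + q (M(q) = q + 3 = 3 + q)
x(S) = 2*S*(-182 + S) (x(S) = (2*S)*(-182 + S) = 2*S*(-182 + S))
(23226 - 24954)/(R - x(M(-9))) = (23226 - 24954)/(58 - 2*(3 - 9)*(-182 + (3 - 9))) = -1728/(58 - 2*(-6)*(-182 - 6)) = -1728/(58 - 2*(-6)*(-188)) = -1728/(58 - 1*2256) = -1728/(58 - 2256) = -1728/(-2198) = -1728*(-1/2198) = 864/1099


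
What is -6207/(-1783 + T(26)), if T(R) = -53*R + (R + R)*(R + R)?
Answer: 6207/457 ≈ 13.582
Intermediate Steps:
T(R) = -53*R + 4*R² (T(R) = -53*R + (2*R)*(2*R) = -53*R + 4*R²)
-6207/(-1783 + T(26)) = -6207/(-1783 + 26*(-53 + 4*26)) = -6207/(-1783 + 26*(-53 + 104)) = -6207/(-1783 + 26*51) = -6207/(-1783 + 1326) = -6207/(-457) = -6207*(-1/457) = 6207/457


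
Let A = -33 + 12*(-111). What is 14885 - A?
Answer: 16250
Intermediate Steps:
A = -1365 (A = -33 - 1332 = -1365)
14885 - A = 14885 - 1*(-1365) = 14885 + 1365 = 16250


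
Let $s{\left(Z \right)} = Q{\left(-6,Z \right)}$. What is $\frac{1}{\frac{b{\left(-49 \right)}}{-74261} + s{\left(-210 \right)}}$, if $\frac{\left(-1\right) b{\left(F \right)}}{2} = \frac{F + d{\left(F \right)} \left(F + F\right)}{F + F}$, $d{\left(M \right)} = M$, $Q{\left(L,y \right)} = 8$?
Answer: $\frac{74261}{593991} \approx 0.12502$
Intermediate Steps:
$b{\left(F \right)} = - \frac{F + 2 F^{2}}{F}$ ($b{\left(F \right)} = - 2 \frac{F + F \left(F + F\right)}{F + F} = - 2 \frac{F + F 2 F}{2 F} = - 2 \left(F + 2 F^{2}\right) \frac{1}{2 F} = - 2 \frac{F + 2 F^{2}}{2 F} = - \frac{F + 2 F^{2}}{F}$)
$s{\left(Z \right)} = 8$
$\frac{1}{\frac{b{\left(-49 \right)}}{-74261} + s{\left(-210 \right)}} = \frac{1}{\frac{-1 - -98}{-74261} + 8} = \frac{1}{\left(-1 + 98\right) \left(- \frac{1}{74261}\right) + 8} = \frac{1}{97 \left(- \frac{1}{74261}\right) + 8} = \frac{1}{- \frac{97}{74261} + 8} = \frac{1}{\frac{593991}{74261}} = \frac{74261}{593991}$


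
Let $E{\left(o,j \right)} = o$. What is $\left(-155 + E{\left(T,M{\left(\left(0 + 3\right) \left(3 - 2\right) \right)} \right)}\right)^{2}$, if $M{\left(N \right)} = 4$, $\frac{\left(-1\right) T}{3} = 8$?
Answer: $32041$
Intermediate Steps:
$T = -24$ ($T = \left(-3\right) 8 = -24$)
$\left(-155 + E{\left(T,M{\left(\left(0 + 3\right) \left(3 - 2\right) \right)} \right)}\right)^{2} = \left(-155 - 24\right)^{2} = \left(-179\right)^{2} = 32041$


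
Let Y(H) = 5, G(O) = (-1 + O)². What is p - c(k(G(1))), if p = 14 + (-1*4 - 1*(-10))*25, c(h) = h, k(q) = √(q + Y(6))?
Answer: 164 - √5 ≈ 161.76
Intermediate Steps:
k(q) = √(5 + q) (k(q) = √(q + 5) = √(5 + q))
p = 164 (p = 14 + (-4 + 10)*25 = 14 + 6*25 = 14 + 150 = 164)
p - c(k(G(1))) = 164 - √(5 + (-1 + 1)²) = 164 - √(5 + 0²) = 164 - √(5 + 0) = 164 - √5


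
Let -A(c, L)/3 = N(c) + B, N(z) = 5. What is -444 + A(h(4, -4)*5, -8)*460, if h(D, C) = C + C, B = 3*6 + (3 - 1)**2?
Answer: -37704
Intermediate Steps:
B = 22 (B = 18 + 2**2 = 18 + 4 = 22)
h(D, C) = 2*C
A(c, L) = -81 (A(c, L) = -3*(5 + 22) = -3*27 = -81)
-444 + A(h(4, -4)*5, -8)*460 = -444 - 81*460 = -444 - 37260 = -37704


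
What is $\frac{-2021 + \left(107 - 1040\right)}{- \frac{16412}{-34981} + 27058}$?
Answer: $- \frac{51666937}{473266155} \approx -0.10917$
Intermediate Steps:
$\frac{-2021 + \left(107 - 1040\right)}{- \frac{16412}{-34981} + 27058} = \frac{-2021 + \left(107 - 1040\right)}{\left(-16412\right) \left(- \frac{1}{34981}\right) + 27058} = \frac{-2021 - 933}{\frac{16412}{34981} + 27058} = - \frac{2954}{\frac{946532310}{34981}} = \left(-2954\right) \frac{34981}{946532310} = - \frac{51666937}{473266155}$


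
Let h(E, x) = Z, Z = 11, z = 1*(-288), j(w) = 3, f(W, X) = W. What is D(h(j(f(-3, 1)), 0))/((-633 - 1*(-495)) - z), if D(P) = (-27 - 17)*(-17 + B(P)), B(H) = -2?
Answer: 418/75 ≈ 5.5733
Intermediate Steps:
z = -288
h(E, x) = 11
D(P) = 836 (D(P) = (-27 - 17)*(-17 - 2) = -44*(-19) = 836)
D(h(j(f(-3, 1)), 0))/((-633 - 1*(-495)) - z) = 836/((-633 - 1*(-495)) - 1*(-288)) = 836/((-633 + 495) + 288) = 836/(-138 + 288) = 836/150 = 836*(1/150) = 418/75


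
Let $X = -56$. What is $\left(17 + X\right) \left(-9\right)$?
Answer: $351$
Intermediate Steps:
$\left(17 + X\right) \left(-9\right) = \left(17 - 56\right) \left(-9\right) = \left(-39\right) \left(-9\right) = 351$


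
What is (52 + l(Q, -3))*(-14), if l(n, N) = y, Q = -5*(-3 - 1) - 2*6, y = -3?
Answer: -686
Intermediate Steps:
Q = 8 (Q = -5*(-4) - 12 = 20 - 12 = 8)
l(n, N) = -3
(52 + l(Q, -3))*(-14) = (52 - 3)*(-14) = 49*(-14) = -686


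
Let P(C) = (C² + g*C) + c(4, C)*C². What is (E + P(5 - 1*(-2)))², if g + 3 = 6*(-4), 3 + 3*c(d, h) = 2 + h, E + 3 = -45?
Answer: 8100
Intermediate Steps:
E = -48 (E = -3 - 45 = -48)
c(d, h) = -⅓ + h/3 (c(d, h) = -1 + (2 + h)/3 = -1 + (⅔ + h/3) = -⅓ + h/3)
g = -27 (g = -3 + 6*(-4) = -3 - 24 = -27)
P(C) = C² - 27*C + C²*(-⅓ + C/3) (P(C) = (C² - 27*C) + (-⅓ + C/3)*C² = (C² - 27*C) + C²*(-⅓ + C/3) = C² - 27*C + C²*(-⅓ + C/3))
(E + P(5 - 1*(-2)))² = (-48 + (5 - 1*(-2))*(-81 + (5 - 1*(-2))² + 2*(5 - 1*(-2)))/3)² = (-48 + (5 + 2)*(-81 + (5 + 2)² + 2*(5 + 2))/3)² = (-48 + (⅓)*7*(-81 + 7² + 2*7))² = (-48 + (⅓)*7*(-81 + 49 + 14))² = (-48 + (⅓)*7*(-18))² = (-48 - 42)² = (-90)² = 8100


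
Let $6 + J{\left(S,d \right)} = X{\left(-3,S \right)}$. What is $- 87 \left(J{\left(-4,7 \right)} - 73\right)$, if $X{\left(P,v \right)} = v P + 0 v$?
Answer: $5829$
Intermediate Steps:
$X{\left(P,v \right)} = P v$ ($X{\left(P,v \right)} = P v + 0 = P v$)
$J{\left(S,d \right)} = -6 - 3 S$
$- 87 \left(J{\left(-4,7 \right)} - 73\right) = - 87 \left(\left(-6 - -12\right) - 73\right) = - 87 \left(\left(-6 + 12\right) - 73\right) = - 87 \left(6 - 73\right) = \left(-87\right) \left(-67\right) = 5829$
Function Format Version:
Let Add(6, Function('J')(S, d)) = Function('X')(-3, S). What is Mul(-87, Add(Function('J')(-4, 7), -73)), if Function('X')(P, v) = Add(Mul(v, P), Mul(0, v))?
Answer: 5829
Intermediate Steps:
Function('X')(P, v) = Mul(P, v) (Function('X')(P, v) = Add(Mul(P, v), 0) = Mul(P, v))
Function('J')(S, d) = Add(-6, Mul(-3, S))
Mul(-87, Add(Function('J')(-4, 7), -73)) = Mul(-87, Add(Add(-6, Mul(-3, -4)), -73)) = Mul(-87, Add(Add(-6, 12), -73)) = Mul(-87, Add(6, -73)) = Mul(-87, -67) = 5829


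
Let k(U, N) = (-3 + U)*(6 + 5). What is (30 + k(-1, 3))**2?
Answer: 196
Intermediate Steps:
k(U, N) = -33 + 11*U (k(U, N) = (-3 + U)*11 = -33 + 11*U)
(30 + k(-1, 3))**2 = (30 + (-33 + 11*(-1)))**2 = (30 + (-33 - 11))**2 = (30 - 44)**2 = (-14)**2 = 196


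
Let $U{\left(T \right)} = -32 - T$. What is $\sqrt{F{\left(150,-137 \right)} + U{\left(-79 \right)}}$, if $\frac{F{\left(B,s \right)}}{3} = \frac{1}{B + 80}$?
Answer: $\frac{\sqrt{2486990}}{230} \approx 6.8566$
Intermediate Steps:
$F{\left(B,s \right)} = \frac{3}{80 + B}$ ($F{\left(B,s \right)} = \frac{3}{B + 80} = \frac{3}{80 + B}$)
$\sqrt{F{\left(150,-137 \right)} + U{\left(-79 \right)}} = \sqrt{\frac{3}{80 + 150} - -47} = \sqrt{\frac{3}{230} + \left(-32 + 79\right)} = \sqrt{3 \cdot \frac{1}{230} + 47} = \sqrt{\frac{3}{230} + 47} = \sqrt{\frac{10813}{230}} = \frac{\sqrt{2486990}}{230}$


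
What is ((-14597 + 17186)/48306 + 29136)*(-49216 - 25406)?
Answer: -17504408451585/8051 ≈ -2.1742e+9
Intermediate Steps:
((-14597 + 17186)/48306 + 29136)*(-49216 - 25406) = (2589*(1/48306) + 29136)*(-74622) = (863/16102 + 29136)*(-74622) = (469148735/16102)*(-74622) = -17504408451585/8051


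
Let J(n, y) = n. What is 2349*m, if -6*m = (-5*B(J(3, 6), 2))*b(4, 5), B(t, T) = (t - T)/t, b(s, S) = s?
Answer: 2610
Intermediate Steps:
B(t, T) = (t - T)/t
m = 10/9 (m = -(-5*(3 - 1*2)/3)*4/6 = -(-5*(3 - 2)/3)*4/6 = -(-5/3)*4/6 = -(-5*⅓)*4/6 = -(-5)*4/18 = -⅙*(-20/3) = 10/9 ≈ 1.1111)
2349*m = 2349*(10/9) = 2610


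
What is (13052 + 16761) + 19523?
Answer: 49336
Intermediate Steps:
(13052 + 16761) + 19523 = 29813 + 19523 = 49336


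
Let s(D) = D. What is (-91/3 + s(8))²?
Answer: 4489/9 ≈ 498.78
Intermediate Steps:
(-91/3 + s(8))² = (-91/3 + 8)² = (-67/3)² = 4489/9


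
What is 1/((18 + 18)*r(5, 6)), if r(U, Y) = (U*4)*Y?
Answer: 1/4320 ≈ 0.00023148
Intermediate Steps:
r(U, Y) = 4*U*Y (r(U, Y) = (4*U)*Y = 4*U*Y)
1/((18 + 18)*r(5, 6)) = 1/((18 + 18)*(4*5*6)) = 1/(36*120) = 1/4320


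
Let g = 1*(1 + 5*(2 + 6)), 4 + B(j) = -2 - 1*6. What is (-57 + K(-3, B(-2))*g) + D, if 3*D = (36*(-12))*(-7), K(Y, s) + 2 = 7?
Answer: 1156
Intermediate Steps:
B(j) = -12 (B(j) = -4 + (-2 - 1*6) = -4 + (-2 - 6) = -4 - 8 = -12)
K(Y, s) = 5 (K(Y, s) = -2 + 7 = 5)
g = 41 (g = 1*(1 + 5*8) = 1*(1 + 40) = 1*41 = 41)
D = 1008 (D = ((36*(-12))*(-7))/3 = (-432*(-7))/3 = (⅓)*3024 = 1008)
(-57 + K(-3, B(-2))*g) + D = (-57 + 5*41) + 1008 = (-57 + 205) + 1008 = 148 + 1008 = 1156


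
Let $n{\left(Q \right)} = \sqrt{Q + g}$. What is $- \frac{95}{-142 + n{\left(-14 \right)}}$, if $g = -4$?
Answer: $\frac{6745}{10091} + \frac{285 i \sqrt{2}}{20182} \approx 0.66842 + 0.019971 i$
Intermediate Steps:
$n{\left(Q \right)} = \sqrt{-4 + Q}$ ($n{\left(Q \right)} = \sqrt{Q - 4} = \sqrt{-4 + Q}$)
$- \frac{95}{-142 + n{\left(-14 \right)}} = - \frac{95}{-142 + \sqrt{-4 - 14}} = - \frac{95}{-142 + \sqrt{-18}} = - \frac{95}{-142 + 3 i \sqrt{2}}$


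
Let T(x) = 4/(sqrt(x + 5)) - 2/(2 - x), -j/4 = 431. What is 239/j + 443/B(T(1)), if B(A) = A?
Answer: -1145837/1724 - 443*sqrt(6)/2 ≈ -1207.2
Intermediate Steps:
j = -1724 (j = -4*431 = -1724)
T(x) = -2/(2 - x) + 4/sqrt(5 + x) (T(x) = 4/(sqrt(5 + x)) - 2/(2 - x) = 4/sqrt(5 + x) - 2/(2 - x) = -2/(2 - x) + 4/sqrt(5 + x))
239/j + 443/B(T(1)) = 239/(-1724) + 443/((2*(-4 + sqrt(5 + 1) + 2*1)/((-2 + 1)*sqrt(5 + 1)))) = 239*(-1/1724) + 443/((2*(-4 + sqrt(6) + 2)/(-1*sqrt(6)))) = -239/1724 + 443/((2*(-1)*(sqrt(6)/6)*(-2 + sqrt(6)))) = -239/1724 + 443/((-sqrt(6)*(-2 + sqrt(6))/3)) = -239/1724 + 443*(-sqrt(6)/(2*(-2 + sqrt(6)))) = -239/1724 - 443*sqrt(6)/(2*(-2 + sqrt(6)))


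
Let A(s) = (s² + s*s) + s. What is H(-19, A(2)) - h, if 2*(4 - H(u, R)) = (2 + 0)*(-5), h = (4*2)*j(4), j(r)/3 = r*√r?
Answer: -183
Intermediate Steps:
j(r) = 3*r^(3/2) (j(r) = 3*(r*√r) = 3*r^(3/2))
h = 192 (h = (4*2)*(3*4^(3/2)) = 8*(3*8) = 8*24 = 192)
A(s) = s + 2*s² (A(s) = (s² + s²) + s = 2*s² + s = s + 2*s²)
H(u, R) = 9 (H(u, R) = 4 - (2 + 0)*(-5)/2 = 4 - (-5) = 4 - ½*(-10) = 4 + 5 = 9)
H(-19, A(2)) - h = 9 - 1*192 = 9 - 192 = -183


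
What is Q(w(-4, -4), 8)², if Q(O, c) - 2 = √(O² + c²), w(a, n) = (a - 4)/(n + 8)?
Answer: 72 + 8*√17 ≈ 104.98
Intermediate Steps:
w(a, n) = (-4 + a)/(8 + n)
Q(O, c) = 2 + √(O² + c²)
Q(w(-4, -4), 8)² = (2 + √(((-4 - 4)/(8 - 4))² + 8²))² = (2 + √((-8/4)² + 64))² = (2 + √(((¼)*(-8))² + 64))² = (2 + √((-2)² + 64))² = (2 + √(4 + 64))² = (2 + √68)² = (2 + 2*√17)²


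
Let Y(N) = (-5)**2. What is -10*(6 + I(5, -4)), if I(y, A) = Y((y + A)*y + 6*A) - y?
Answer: -260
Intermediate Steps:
Y(N) = 25
I(y, A) = 25 - y
-10*(6 + I(5, -4)) = -10*(6 + (25 - 1*5)) = -10*(6 + (25 - 5)) = -10*(6 + 20) = -10*26 = -260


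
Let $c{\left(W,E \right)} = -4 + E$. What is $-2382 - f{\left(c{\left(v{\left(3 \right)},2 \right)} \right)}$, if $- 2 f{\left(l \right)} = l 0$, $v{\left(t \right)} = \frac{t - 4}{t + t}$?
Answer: $-2382$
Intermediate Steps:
$v{\left(t \right)} = \frac{-4 + t}{2 t}$
$f{\left(l \right)} = 0$ ($f{\left(l \right)} = - \frac{l 0}{2} = \left(- \frac{1}{2}\right) 0 = 0$)
$-2382 - f{\left(c{\left(v{\left(3 \right)},2 \right)} \right)} = -2382 - 0 = -2382 + 0 = -2382$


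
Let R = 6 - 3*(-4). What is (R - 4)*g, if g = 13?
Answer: 182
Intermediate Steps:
R = 18 (R = 6 + 12 = 18)
(R - 4)*g = (18 - 4)*13 = 14*13 = 182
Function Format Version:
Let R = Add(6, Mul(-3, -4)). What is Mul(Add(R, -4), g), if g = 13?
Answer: 182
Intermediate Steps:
R = 18 (R = Add(6, 12) = 18)
Mul(Add(R, -4), g) = Mul(Add(18, -4), 13) = Mul(14, 13) = 182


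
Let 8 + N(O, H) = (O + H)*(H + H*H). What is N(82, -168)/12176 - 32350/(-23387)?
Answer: -7004352661/35595014 ≈ -196.78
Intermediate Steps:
N(O, H) = -8 + (H + O)*(H + H**2) (N(O, H) = -8 + (O + H)*(H + H*H) = -8 + (H + O)*(H + H**2))
N(82, -168)/12176 - 32350/(-23387) = (-8 + (-168)**2 + (-168)**3 - 168*82 + 82*(-168)**2)/12176 - 32350/(-23387) = (-8 + 28224 - 4741632 - 13776 + 82*28224)*(1/12176) - 32350*(-1/23387) = (-8 + 28224 - 4741632 - 13776 + 2314368)*(1/12176) + 32350/23387 = -2412824*1/12176 + 32350/23387 = -301603/1522 + 32350/23387 = -7004352661/35595014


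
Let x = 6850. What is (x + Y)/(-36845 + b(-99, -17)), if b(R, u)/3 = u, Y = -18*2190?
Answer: 16285/18448 ≈ 0.88275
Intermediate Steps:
Y = -39420
b(R, u) = 3*u
(x + Y)/(-36845 + b(-99, -17)) = (6850 - 39420)/(-36845 + 3*(-17)) = -32570/(-36845 - 51) = -32570/(-36896) = -32570*(-1/36896) = 16285/18448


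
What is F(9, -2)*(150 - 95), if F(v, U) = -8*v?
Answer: -3960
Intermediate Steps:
F(9, -2)*(150 - 95) = (-8*9)*(150 - 95) = -72*55 = -3960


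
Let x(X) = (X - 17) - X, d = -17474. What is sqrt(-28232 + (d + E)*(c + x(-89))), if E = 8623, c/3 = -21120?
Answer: sqrt(560921595) ≈ 23684.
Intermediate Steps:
c = -63360 (c = 3*(-21120) = -63360)
x(X) = -17 (x(X) = (-17 + X) - X = -17)
sqrt(-28232 + (d + E)*(c + x(-89))) = sqrt(-28232 + (-17474 + 8623)*(-63360 - 17)) = sqrt(-28232 - 8851*(-63377)) = sqrt(-28232 + 560949827) = sqrt(560921595)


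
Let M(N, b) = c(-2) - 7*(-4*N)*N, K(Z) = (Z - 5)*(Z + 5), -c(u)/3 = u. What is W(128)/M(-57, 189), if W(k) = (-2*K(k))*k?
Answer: -697984/15163 ≈ -46.032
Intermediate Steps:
c(u) = -3*u
K(Z) = (-5 + Z)*(5 + Z)
M(N, b) = 6 + 28*N² (M(N, b) = -3*(-2) - 7*(-4*N)*N = 6 - (-28)*N² = 6 + 28*N²)
W(k) = k*(50 - 2*k²) (W(k) = (-2*(-25 + k²))*k = (50 - 2*k²)*k = k*(50 - 2*k²))
W(128)/M(-57, 189) = (2*128*(25 - 1*128²))/(6 + 28*(-57)²) = (2*128*(25 - 1*16384))/(6 + 28*3249) = (2*128*(25 - 16384))/(6 + 90972) = (2*128*(-16359))/90978 = -4187904*1/90978 = -697984/15163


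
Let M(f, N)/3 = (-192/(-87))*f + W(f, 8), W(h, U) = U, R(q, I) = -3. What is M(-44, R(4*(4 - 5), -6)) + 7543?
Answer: 210995/29 ≈ 7275.7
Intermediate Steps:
M(f, N) = 24 + 192*f/29 (M(f, N) = 3*((-192/(-87))*f + 8) = 3*((-192*(-1/87))*f + 8) = 3*(64*f/29 + 8) = 3*(8 + 64*f/29) = 24 + 192*f/29)
M(-44, R(4*(4 - 5), -6)) + 7543 = (24 + (192/29)*(-44)) + 7543 = (24 - 8448/29) + 7543 = -7752/29 + 7543 = 210995/29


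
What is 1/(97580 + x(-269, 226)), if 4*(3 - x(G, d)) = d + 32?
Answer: 2/195037 ≈ 1.0254e-5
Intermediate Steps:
x(G, d) = -5 - d/4 (x(G, d) = 3 - (d + 32)/4 = 3 - (32 + d)/4 = 3 + (-8 - d/4) = -5 - d/4)
1/(97580 + x(-269, 226)) = 1/(97580 + (-5 - ¼*226)) = 1/(97580 + (-5 - 113/2)) = 1/(97580 - 123/2) = 1/(195037/2) = 2/195037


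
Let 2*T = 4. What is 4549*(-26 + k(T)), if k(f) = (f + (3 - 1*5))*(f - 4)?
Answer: -118274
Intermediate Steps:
T = 2 (T = (½)*4 = 2)
k(f) = (-4 + f)*(-2 + f) (k(f) = (f + (3 - 5))*(-4 + f) = (f - 2)*(-4 + f) = (-2 + f)*(-4 + f) = (-4 + f)*(-2 + f))
4549*(-26 + k(T)) = 4549*(-26 + (8 + 2² - 6*2)) = 4549*(-26 + (8 + 4 - 12)) = 4549*(-26 + 0) = 4549*(-26) = -118274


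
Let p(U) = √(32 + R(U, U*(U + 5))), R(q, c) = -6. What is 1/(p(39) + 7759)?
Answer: 7759/60202055 - √26/60202055 ≈ 0.00012880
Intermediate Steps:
p(U) = √26 (p(U) = √(32 - 6) = √26)
1/(p(39) + 7759) = 1/(√26 + 7759) = 1/(7759 + √26)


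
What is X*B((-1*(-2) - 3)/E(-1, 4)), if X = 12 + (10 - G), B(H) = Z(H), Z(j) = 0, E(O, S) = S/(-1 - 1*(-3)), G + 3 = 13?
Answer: 0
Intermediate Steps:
G = 10 (G = -3 + 13 = 10)
E(O, S) = S/2 (E(O, S) = S/(-1 + 3) = S/2)
B(H) = 0
X = 12 (X = 12 + (10 - 1*10) = 12 + (10 - 10) = 12 + 0 = 12)
X*B((-1*(-2) - 3)/E(-1, 4)) = 12*0 = 0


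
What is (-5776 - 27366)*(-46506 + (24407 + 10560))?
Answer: 382425538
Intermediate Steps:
(-5776 - 27366)*(-46506 + (24407 + 10560)) = -33142*(-46506 + 34967) = -33142*(-11539) = 382425538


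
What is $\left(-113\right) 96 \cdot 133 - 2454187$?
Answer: $-3896971$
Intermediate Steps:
$\left(-113\right) 96 \cdot 133 - 2454187 = \left(-10848\right) 133 - 2454187 = -1442784 - 2454187 = -3896971$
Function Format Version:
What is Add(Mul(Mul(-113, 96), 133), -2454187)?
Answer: -3896971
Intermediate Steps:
Add(Mul(Mul(-113, 96), 133), -2454187) = Add(Mul(-10848, 133), -2454187) = Add(-1442784, -2454187) = -3896971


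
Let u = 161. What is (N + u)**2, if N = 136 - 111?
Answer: 34596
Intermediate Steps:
N = 25
(N + u)**2 = (25 + 161)**2 = 186**2 = 34596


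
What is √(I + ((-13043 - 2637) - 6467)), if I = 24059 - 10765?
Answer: I*√8853 ≈ 94.09*I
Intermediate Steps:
I = 13294
√(I + ((-13043 - 2637) - 6467)) = √(13294 + ((-13043 - 2637) - 6467)) = √(13294 + (-15680 - 6467)) = √(13294 - 22147) = √(-8853) = I*√8853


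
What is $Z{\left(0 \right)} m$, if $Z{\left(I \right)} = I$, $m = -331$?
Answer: $0$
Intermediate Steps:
$Z{\left(0 \right)} m = 0 \left(-331\right) = 0$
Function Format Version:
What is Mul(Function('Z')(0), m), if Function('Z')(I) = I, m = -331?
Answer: 0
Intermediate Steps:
Mul(Function('Z')(0), m) = Mul(0, -331) = 0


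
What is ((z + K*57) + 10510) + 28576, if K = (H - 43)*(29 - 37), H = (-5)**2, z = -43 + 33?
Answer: 47284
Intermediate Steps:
z = -10
H = 25
K = 144 (K = (25 - 43)*(29 - 37) = -18*(-8) = 144)
((z + K*57) + 10510) + 28576 = ((-10 + 144*57) + 10510) + 28576 = ((-10 + 8208) + 10510) + 28576 = (8198 + 10510) + 28576 = 18708 + 28576 = 47284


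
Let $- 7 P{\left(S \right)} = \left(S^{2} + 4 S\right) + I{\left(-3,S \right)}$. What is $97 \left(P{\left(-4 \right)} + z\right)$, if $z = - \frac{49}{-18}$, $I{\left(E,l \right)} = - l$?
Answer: $\frac{26287}{126} \approx 208.63$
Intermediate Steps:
$P{\left(S \right)} = - \frac{3 S}{7} - \frac{S^{2}}{7}$ ($P{\left(S \right)} = - \frac{\left(S^{2} + 4 S\right) - S}{7} = - \frac{S^{2} + 3 S}{7} = - \frac{3 S}{7} - \frac{S^{2}}{7}$)
$z = \frac{49}{18}$ ($z = \left(-49\right) \left(- \frac{1}{18}\right) = \frac{49}{18} \approx 2.7222$)
$97 \left(P{\left(-4 \right)} + z\right) = 97 \left(\frac{1}{7} \left(-4\right) \left(-3 - -4\right) + \frac{49}{18}\right) = 97 \left(\frac{1}{7} \left(-4\right) \left(-3 + 4\right) + \frac{49}{18}\right) = 97 \left(\frac{1}{7} \left(-4\right) 1 + \frac{49}{18}\right) = 97 \left(- \frac{4}{7} + \frac{49}{18}\right) = 97 \cdot \frac{271}{126} = \frac{26287}{126}$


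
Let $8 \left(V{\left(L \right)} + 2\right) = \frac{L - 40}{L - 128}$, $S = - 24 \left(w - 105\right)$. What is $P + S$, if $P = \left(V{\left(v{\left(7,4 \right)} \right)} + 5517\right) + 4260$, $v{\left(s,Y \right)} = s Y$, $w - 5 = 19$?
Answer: $\frac{2343803}{200} \approx 11719.0$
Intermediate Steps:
$w = 24$ ($w = 5 + 19 = 24$)
$v{\left(s,Y \right)} = Y s$
$S = 1944$ ($S = - 24 \left(24 - 105\right) = \left(-24\right) \left(-81\right) = 1944$)
$V{\left(L \right)} = -2 + \frac{-40 + L}{8 \left(-128 + L\right)}$ ($V{\left(L \right)} = -2 + \frac{\left(L - 40\right) \frac{1}{L - 128}}{8} = -2 + \frac{\left(-40 + L\right) \frac{1}{-128 + L}}{8} = -2 + \frac{\frac{1}{-128 + L} \left(-40 + L\right)}{8} = -2 + \frac{-40 + L}{8 \left(-128 + L\right)}$)
$P = \frac{1955003}{200}$ ($P = \left(\frac{2008 - 15 \cdot 4 \cdot 7}{8 \left(-128 + 4 \cdot 7\right)} + 5517\right) + 4260 = \left(\frac{2008 - 420}{8 \left(-128 + 28\right)} + 5517\right) + 4260 = \left(\frac{2008 - 420}{8 \left(-100\right)} + 5517\right) + 4260 = \left(\frac{1}{8} \left(- \frac{1}{100}\right) 1588 + 5517\right) + 4260 = \left(- \frac{397}{200} + 5517\right) + 4260 = \frac{1103003}{200} + 4260 = \frac{1955003}{200} \approx 9775.0$)
$P + S = \frac{1955003}{200} + 1944 = \frac{2343803}{200}$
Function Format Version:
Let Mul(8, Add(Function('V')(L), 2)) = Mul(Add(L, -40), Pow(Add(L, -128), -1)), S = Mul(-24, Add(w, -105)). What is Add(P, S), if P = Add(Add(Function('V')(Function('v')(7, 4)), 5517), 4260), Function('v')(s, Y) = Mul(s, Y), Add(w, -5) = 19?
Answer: Rational(2343803, 200) ≈ 11719.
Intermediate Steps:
w = 24 (w = Add(5, 19) = 24)
Function('v')(s, Y) = Mul(Y, s)
S = 1944 (S = Mul(-24, Add(24, -105)) = Mul(-24, -81) = 1944)
Function('V')(L) = Add(-2, Mul(Rational(1, 8), Pow(Add(-128, L), -1), Add(-40, L))) (Function('V')(L) = Add(-2, Mul(Rational(1, 8), Mul(Add(L, -40), Pow(Add(L, -128), -1)))) = Add(-2, Mul(Rational(1, 8), Mul(Add(-40, L), Pow(Add(-128, L), -1)))) = Add(-2, Mul(Rational(1, 8), Mul(Pow(Add(-128, L), -1), Add(-40, L)))) = Add(-2, Mul(Rational(1, 8), Pow(Add(-128, L), -1), Add(-40, L))))
P = Rational(1955003, 200) (P = Add(Add(Mul(Rational(1, 8), Pow(Add(-128, Mul(4, 7)), -1), Add(2008, Mul(-15, Mul(4, 7)))), 5517), 4260) = Add(Add(Mul(Rational(1, 8), Pow(Add(-128, 28), -1), Add(2008, Mul(-15, 28))), 5517), 4260) = Add(Add(Mul(Rational(1, 8), Pow(-100, -1), Add(2008, -420)), 5517), 4260) = Add(Add(Mul(Rational(1, 8), Rational(-1, 100), 1588), 5517), 4260) = Add(Add(Rational(-397, 200), 5517), 4260) = Add(Rational(1103003, 200), 4260) = Rational(1955003, 200) ≈ 9775.0)
Add(P, S) = Add(Rational(1955003, 200), 1944) = Rational(2343803, 200)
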